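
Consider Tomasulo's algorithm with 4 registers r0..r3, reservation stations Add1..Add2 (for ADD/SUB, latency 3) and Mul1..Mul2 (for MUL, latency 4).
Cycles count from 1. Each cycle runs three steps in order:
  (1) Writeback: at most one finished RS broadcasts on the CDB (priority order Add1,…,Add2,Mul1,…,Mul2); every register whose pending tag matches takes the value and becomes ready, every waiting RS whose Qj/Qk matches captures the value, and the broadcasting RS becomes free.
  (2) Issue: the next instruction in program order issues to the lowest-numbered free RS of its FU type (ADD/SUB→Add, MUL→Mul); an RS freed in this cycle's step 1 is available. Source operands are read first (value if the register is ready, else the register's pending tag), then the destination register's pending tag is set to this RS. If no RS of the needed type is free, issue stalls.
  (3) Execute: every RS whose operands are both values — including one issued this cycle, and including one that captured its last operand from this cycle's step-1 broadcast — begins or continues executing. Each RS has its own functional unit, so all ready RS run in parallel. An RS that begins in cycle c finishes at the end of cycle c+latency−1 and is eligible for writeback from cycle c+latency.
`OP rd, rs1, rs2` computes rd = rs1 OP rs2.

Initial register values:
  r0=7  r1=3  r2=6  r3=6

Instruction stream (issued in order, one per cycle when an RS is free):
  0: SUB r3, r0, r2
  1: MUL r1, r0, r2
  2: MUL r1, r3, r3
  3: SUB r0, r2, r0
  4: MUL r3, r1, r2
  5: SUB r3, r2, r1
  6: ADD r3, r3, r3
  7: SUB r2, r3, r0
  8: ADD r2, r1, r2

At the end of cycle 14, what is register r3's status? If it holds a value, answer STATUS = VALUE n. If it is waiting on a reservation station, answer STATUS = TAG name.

cycle 1: issue SUB r3<-Add1 // r0:7,r1:3,r2:6,r3:Add1
cycle 2: issue MUL r1<-Mul1 // r0:7,r1:Mul1,r2:6,r3:Add1
cycle 3: issue MUL r1<-Mul2 // r0:7,r1:Mul2,r2:6,r3:Add1
cycle 4: CDB Add1=1; issue SUB r0<-Add1 // r0:Add1,r1:Mul2,r2:6,r3:1
cycle 5: stall // r0:Add1,r1:Mul2,r2:6,r3:1
cycle 6: CDB Mul1=42; issue MUL r3<-Mul1 // r0:Add1,r1:Mul2,r2:6,r3:Mul1
cycle 7: CDB Add1=-1; issue SUB r3<-Add1 // r0:-1,r1:Mul2,r2:6,r3:Add1
cycle 8: CDB Mul2=1; issue ADD r3<-Add2 // r0:-1,r1:1,r2:6,r3:Add2
cycle 9: stall // r0:-1,r1:1,r2:6,r3:Add2
cycle 10: stall // r0:-1,r1:1,r2:6,r3:Add2
cycle 11: CDB Add1=5; issue SUB r2<-Add1 // r0:-1,r1:1,r2:Add1,r3:Add2
cycle 12: CDB Mul1=6; stall // r0:-1,r1:1,r2:Add1,r3:Add2
cycle 13: stall // r0:-1,r1:1,r2:Add1,r3:Add2
cycle 14: CDB Add2=10; issue ADD r2<-Add2 // r0:-1,r1:1,r2:Add2,r3:10

STATUS = VALUE 10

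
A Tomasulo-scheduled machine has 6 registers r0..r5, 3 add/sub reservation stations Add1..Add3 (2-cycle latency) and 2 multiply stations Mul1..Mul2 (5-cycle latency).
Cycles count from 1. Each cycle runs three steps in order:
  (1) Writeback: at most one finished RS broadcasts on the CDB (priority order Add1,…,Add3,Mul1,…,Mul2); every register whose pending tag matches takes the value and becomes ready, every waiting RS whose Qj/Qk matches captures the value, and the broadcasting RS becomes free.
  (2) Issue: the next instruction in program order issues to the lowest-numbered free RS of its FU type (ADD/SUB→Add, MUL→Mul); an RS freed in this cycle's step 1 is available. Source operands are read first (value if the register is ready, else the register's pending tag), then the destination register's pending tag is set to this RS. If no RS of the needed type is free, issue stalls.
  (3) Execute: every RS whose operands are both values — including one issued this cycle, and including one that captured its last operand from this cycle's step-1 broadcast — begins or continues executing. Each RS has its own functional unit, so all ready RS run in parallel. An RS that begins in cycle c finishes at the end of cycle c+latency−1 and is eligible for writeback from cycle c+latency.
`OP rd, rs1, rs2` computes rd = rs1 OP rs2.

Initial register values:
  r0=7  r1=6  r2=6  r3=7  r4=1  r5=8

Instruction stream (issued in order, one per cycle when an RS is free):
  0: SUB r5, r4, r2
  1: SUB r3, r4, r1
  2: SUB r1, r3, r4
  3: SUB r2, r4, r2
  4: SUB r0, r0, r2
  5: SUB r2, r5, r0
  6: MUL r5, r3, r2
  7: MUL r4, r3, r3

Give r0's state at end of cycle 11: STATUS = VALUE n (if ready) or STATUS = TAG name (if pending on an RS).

STATUS = VALUE 12

cycle 1: issue SUB r5<-Add1 // r0:7,r1:6,r2:6,r3:7,r4:1,r5:Add1
cycle 2: issue SUB r3<-Add2 // r0:7,r1:6,r2:6,r3:Add2,r4:1,r5:Add1
cycle 3: CDB Add1=-5; issue SUB r1<-Add1 // r0:7,r1:Add1,r2:6,r3:Add2,r4:1,r5:-5
cycle 4: CDB Add2=-5; issue SUB r2<-Add2 // r0:7,r1:Add1,r2:Add2,r3:-5,r4:1,r5:-5
cycle 5: issue SUB r0<-Add3 // r0:Add3,r1:Add1,r2:Add2,r3:-5,r4:1,r5:-5
cycle 6: CDB Add1=-6; issue SUB r2<-Add1 // r0:Add3,r1:-6,r2:Add1,r3:-5,r4:1,r5:-5
cycle 7: CDB Add2=-5; issue MUL r5<-Mul1 // r0:Add3,r1:-6,r2:Add1,r3:-5,r4:1,r5:Mul1
cycle 8: issue MUL r4<-Mul2 // r0:Add3,r1:-6,r2:Add1,r3:-5,r4:Mul2,r5:Mul1
cycle 9: CDB Add3=12 // r0:12,r1:-6,r2:Add1,r3:-5,r4:Mul2,r5:Mul1
cycle 10: - // r0:12,r1:-6,r2:Add1,r3:-5,r4:Mul2,r5:Mul1
cycle 11: CDB Add1=-17 // r0:12,r1:-6,r2:-17,r3:-5,r4:Mul2,r5:Mul1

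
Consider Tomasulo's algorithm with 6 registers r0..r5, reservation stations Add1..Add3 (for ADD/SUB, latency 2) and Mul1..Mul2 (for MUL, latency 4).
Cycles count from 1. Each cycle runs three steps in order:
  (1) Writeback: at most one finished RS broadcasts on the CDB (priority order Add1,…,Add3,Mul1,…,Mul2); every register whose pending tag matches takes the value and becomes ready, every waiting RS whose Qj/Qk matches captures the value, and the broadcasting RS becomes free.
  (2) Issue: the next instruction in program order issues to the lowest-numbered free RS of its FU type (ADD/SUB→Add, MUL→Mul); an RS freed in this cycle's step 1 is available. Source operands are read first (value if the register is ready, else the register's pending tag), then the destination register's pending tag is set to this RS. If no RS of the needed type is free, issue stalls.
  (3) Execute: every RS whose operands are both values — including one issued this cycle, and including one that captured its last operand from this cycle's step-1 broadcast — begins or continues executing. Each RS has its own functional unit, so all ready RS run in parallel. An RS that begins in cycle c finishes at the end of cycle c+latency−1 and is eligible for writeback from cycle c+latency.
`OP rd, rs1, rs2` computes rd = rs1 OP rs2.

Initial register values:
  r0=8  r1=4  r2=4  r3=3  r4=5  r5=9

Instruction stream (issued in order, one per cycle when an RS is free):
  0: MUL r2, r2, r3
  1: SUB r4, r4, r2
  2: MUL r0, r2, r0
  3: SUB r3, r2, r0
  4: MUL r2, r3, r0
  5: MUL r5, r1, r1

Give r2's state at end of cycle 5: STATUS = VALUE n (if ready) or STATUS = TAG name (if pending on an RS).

  c1: issue MUL r2<-Mul1  regs: r0:8,r1:4,r2:Mul1,r3:3,r4:5,r5:9
  c2: issue SUB r4<-Add1  regs: r0:8,r1:4,r2:Mul1,r3:3,r4:Add1,r5:9
  c3: issue MUL r0<-Mul2  regs: r0:Mul2,r1:4,r2:Mul1,r3:3,r4:Add1,r5:9
  c4: issue SUB r3<-Add2  regs: r0:Mul2,r1:4,r2:Mul1,r3:Add2,r4:Add1,r5:9
  c5: CDB Mul1=12; issue MUL r2<-Mul1  regs: r0:Mul2,r1:4,r2:Mul1,r3:Add2,r4:Add1,r5:9

STATUS = TAG Mul1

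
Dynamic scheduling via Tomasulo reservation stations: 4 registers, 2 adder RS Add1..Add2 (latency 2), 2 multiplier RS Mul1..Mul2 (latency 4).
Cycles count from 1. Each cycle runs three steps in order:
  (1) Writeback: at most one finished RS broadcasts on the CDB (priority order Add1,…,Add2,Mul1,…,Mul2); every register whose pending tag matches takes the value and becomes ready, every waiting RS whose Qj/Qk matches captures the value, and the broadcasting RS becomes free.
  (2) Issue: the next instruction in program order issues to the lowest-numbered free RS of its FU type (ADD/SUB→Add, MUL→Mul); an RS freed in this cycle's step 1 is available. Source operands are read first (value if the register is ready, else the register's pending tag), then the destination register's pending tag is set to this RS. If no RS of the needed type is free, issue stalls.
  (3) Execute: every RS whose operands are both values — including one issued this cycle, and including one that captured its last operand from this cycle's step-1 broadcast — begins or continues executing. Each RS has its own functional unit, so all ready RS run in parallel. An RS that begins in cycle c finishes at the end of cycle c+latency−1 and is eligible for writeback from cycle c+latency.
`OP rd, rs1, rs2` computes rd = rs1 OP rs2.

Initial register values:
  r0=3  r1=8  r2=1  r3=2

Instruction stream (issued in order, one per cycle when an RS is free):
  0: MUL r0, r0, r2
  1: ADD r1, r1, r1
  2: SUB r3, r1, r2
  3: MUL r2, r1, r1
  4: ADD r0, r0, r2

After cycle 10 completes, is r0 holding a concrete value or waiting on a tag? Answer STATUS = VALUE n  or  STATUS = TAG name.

STATUS = VALUE 259

  c1: issue MUL r0<-Mul1  regs: r0:Mul1,r1:8,r2:1,r3:2
  c2: issue ADD r1<-Add1  regs: r0:Mul1,r1:Add1,r2:1,r3:2
  c3: issue SUB r3<-Add2  regs: r0:Mul1,r1:Add1,r2:1,r3:Add2
  c4: CDB Add1=16; issue MUL r2<-Mul2  regs: r0:Mul1,r1:16,r2:Mul2,r3:Add2
  c5: CDB Mul1=3; issue ADD r0<-Add1  regs: r0:Add1,r1:16,r2:Mul2,r3:Add2
  c6: CDB Add2=15  regs: r0:Add1,r1:16,r2:Mul2,r3:15
  c7: -  regs: r0:Add1,r1:16,r2:Mul2,r3:15
  c8: CDB Mul2=256  regs: r0:Add1,r1:16,r2:256,r3:15
  c9: -  regs: r0:Add1,r1:16,r2:256,r3:15
  c10: CDB Add1=259  regs: r0:259,r1:16,r2:256,r3:15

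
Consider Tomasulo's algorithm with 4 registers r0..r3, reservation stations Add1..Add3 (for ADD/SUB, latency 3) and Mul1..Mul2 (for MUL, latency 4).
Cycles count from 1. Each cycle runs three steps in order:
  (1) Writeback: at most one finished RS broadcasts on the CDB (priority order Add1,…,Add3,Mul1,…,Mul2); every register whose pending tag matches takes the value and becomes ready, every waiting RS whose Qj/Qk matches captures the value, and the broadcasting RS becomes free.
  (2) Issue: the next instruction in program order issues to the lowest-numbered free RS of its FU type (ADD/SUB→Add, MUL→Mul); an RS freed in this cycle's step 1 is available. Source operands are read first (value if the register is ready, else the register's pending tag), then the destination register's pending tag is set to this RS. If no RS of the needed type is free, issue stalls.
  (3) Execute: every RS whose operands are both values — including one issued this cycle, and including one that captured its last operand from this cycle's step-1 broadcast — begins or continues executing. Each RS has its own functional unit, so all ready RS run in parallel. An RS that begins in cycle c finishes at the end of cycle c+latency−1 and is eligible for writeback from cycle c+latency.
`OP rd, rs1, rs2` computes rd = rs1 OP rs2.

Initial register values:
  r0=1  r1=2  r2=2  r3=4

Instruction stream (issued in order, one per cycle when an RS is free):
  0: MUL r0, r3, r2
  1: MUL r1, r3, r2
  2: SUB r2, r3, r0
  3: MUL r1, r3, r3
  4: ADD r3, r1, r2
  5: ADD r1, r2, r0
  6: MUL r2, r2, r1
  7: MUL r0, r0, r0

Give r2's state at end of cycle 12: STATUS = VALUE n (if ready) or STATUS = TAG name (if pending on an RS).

STATUS = TAG Mul2

c1: issue MUL r0<-Mul1 | r0:Mul1,r1:2,r2:2,r3:4
c2: issue MUL r1<-Mul2 | r0:Mul1,r1:Mul2,r2:2,r3:4
c3: issue SUB r2<-Add1 | r0:Mul1,r1:Mul2,r2:Add1,r3:4
c4: stall | r0:Mul1,r1:Mul2,r2:Add1,r3:4
c5: CDB Mul1=8; issue MUL r1<-Mul1 | r0:8,r1:Mul1,r2:Add1,r3:4
c6: CDB Mul2=8; issue ADD r3<-Add2 | r0:8,r1:Mul1,r2:Add1,r3:Add2
c7: issue ADD r1<-Add3 | r0:8,r1:Add3,r2:Add1,r3:Add2
c8: CDB Add1=-4; issue MUL r2<-Mul2 | r0:8,r1:Add3,r2:Mul2,r3:Add2
c9: CDB Mul1=16; issue MUL r0<-Mul1 | r0:Mul1,r1:Add3,r2:Mul2,r3:Add2
c10: - | r0:Mul1,r1:Add3,r2:Mul2,r3:Add2
c11: CDB Add3=4 | r0:Mul1,r1:4,r2:Mul2,r3:Add2
c12: CDB Add2=12 | r0:Mul1,r1:4,r2:Mul2,r3:12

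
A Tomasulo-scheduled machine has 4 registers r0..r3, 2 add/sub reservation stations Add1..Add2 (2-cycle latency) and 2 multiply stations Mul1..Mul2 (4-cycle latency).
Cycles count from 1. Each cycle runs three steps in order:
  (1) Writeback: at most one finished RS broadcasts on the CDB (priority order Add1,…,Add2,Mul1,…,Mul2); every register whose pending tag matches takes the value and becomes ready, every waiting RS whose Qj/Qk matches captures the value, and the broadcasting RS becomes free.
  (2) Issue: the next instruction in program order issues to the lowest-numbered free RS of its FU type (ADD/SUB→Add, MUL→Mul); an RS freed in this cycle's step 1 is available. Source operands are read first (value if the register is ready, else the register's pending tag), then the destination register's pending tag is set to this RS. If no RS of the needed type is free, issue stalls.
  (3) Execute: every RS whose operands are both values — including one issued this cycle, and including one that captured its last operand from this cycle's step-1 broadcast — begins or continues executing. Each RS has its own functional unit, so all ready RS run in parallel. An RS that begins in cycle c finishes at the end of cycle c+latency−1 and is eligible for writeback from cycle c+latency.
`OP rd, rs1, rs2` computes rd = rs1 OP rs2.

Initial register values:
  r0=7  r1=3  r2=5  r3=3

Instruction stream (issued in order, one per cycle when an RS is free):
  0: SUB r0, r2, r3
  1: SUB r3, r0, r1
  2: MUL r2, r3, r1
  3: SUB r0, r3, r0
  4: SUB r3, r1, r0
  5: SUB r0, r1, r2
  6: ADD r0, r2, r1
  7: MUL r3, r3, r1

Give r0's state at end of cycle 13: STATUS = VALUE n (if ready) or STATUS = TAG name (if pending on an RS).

c1: issue SUB r0<-Add1 | r0:Add1,r1:3,r2:5,r3:3
c2: issue SUB r3<-Add2 | r0:Add1,r1:3,r2:5,r3:Add2
c3: CDB Add1=2; issue MUL r2<-Mul1 | r0:2,r1:3,r2:Mul1,r3:Add2
c4: issue SUB r0<-Add1 | r0:Add1,r1:3,r2:Mul1,r3:Add2
c5: CDB Add2=-1; issue SUB r3<-Add2 | r0:Add1,r1:3,r2:Mul1,r3:Add2
c6: stall | r0:Add1,r1:3,r2:Mul1,r3:Add2
c7: CDB Add1=-3; issue SUB r0<-Add1 | r0:Add1,r1:3,r2:Mul1,r3:Add2
c8: stall | r0:Add1,r1:3,r2:Mul1,r3:Add2
c9: CDB Add2=6; issue ADD r0<-Add2 | r0:Add2,r1:3,r2:Mul1,r3:6
c10: CDB Mul1=-3; issue MUL r3<-Mul1 | r0:Add2,r1:3,r2:-3,r3:Mul1
c11: - | r0:Add2,r1:3,r2:-3,r3:Mul1
c12: CDB Add1=6 | r0:Add2,r1:3,r2:-3,r3:Mul1
c13: CDB Add2=0 | r0:0,r1:3,r2:-3,r3:Mul1

STATUS = VALUE 0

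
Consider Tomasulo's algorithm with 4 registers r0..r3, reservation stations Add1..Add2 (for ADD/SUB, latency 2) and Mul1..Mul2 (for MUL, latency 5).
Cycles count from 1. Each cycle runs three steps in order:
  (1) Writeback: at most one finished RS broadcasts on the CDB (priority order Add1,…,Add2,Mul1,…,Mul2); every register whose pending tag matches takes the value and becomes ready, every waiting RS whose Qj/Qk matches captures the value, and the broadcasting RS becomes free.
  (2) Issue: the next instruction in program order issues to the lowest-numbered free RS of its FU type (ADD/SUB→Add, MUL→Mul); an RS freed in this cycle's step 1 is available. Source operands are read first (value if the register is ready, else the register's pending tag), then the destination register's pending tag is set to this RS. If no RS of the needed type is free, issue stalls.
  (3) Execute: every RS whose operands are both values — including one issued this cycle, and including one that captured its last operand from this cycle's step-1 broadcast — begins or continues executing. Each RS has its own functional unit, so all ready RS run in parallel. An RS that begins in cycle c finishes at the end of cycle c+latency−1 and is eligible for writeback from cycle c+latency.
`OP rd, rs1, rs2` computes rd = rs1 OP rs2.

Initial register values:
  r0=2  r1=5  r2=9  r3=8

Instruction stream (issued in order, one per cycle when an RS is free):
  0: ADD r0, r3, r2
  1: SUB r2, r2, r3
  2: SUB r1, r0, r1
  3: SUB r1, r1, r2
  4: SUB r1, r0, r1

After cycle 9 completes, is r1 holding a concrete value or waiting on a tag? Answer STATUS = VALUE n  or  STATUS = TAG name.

  c1: issue ADD r0<-Add1  regs: r0:Add1,r1:5,r2:9,r3:8
  c2: issue SUB r2<-Add2  regs: r0:Add1,r1:5,r2:Add2,r3:8
  c3: CDB Add1=17; issue SUB r1<-Add1  regs: r0:17,r1:Add1,r2:Add2,r3:8
  c4: CDB Add2=1; issue SUB r1<-Add2  regs: r0:17,r1:Add2,r2:1,r3:8
  c5: CDB Add1=12; issue SUB r1<-Add1  regs: r0:17,r1:Add1,r2:1,r3:8
  c6: -  regs: r0:17,r1:Add1,r2:1,r3:8
  c7: CDB Add2=11  regs: r0:17,r1:Add1,r2:1,r3:8
  c8: -  regs: r0:17,r1:Add1,r2:1,r3:8
  c9: CDB Add1=6  regs: r0:17,r1:6,r2:1,r3:8

STATUS = VALUE 6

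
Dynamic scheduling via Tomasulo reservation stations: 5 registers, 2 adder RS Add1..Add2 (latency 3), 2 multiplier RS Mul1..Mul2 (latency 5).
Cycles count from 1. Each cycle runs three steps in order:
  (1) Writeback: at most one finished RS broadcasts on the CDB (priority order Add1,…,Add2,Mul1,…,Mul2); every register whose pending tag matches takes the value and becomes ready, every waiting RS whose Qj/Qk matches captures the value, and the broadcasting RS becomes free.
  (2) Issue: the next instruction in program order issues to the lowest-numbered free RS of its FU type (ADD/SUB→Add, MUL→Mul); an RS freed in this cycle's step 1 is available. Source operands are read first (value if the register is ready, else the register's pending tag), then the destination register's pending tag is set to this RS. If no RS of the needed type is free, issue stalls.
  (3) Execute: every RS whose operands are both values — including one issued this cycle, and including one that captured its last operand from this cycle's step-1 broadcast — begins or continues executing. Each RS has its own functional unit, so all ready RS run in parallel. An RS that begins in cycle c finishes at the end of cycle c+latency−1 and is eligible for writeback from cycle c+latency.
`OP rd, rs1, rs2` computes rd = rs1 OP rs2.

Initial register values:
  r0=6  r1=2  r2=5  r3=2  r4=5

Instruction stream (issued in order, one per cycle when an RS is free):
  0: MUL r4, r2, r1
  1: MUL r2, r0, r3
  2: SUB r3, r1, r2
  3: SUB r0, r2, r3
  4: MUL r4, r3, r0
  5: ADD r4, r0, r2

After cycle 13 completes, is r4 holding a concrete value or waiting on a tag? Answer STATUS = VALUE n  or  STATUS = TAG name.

STATUS = TAG Add1

c1: issue MUL r4<-Mul1 | r0:6,r1:2,r2:5,r3:2,r4:Mul1
c2: issue MUL r2<-Mul2 | r0:6,r1:2,r2:Mul2,r3:2,r4:Mul1
c3: issue SUB r3<-Add1 | r0:6,r1:2,r2:Mul2,r3:Add1,r4:Mul1
c4: issue SUB r0<-Add2 | r0:Add2,r1:2,r2:Mul2,r3:Add1,r4:Mul1
c5: stall | r0:Add2,r1:2,r2:Mul2,r3:Add1,r4:Mul1
c6: CDB Mul1=10; issue MUL r4<-Mul1 | r0:Add2,r1:2,r2:Mul2,r3:Add1,r4:Mul1
c7: CDB Mul2=12; stall | r0:Add2,r1:2,r2:12,r3:Add1,r4:Mul1
c8: stall | r0:Add2,r1:2,r2:12,r3:Add1,r4:Mul1
c9: stall | r0:Add2,r1:2,r2:12,r3:Add1,r4:Mul1
c10: CDB Add1=-10; issue ADD r4<-Add1 | r0:Add2,r1:2,r2:12,r3:-10,r4:Add1
c11: - | r0:Add2,r1:2,r2:12,r3:-10,r4:Add1
c12: - | r0:Add2,r1:2,r2:12,r3:-10,r4:Add1
c13: CDB Add2=22 | r0:22,r1:2,r2:12,r3:-10,r4:Add1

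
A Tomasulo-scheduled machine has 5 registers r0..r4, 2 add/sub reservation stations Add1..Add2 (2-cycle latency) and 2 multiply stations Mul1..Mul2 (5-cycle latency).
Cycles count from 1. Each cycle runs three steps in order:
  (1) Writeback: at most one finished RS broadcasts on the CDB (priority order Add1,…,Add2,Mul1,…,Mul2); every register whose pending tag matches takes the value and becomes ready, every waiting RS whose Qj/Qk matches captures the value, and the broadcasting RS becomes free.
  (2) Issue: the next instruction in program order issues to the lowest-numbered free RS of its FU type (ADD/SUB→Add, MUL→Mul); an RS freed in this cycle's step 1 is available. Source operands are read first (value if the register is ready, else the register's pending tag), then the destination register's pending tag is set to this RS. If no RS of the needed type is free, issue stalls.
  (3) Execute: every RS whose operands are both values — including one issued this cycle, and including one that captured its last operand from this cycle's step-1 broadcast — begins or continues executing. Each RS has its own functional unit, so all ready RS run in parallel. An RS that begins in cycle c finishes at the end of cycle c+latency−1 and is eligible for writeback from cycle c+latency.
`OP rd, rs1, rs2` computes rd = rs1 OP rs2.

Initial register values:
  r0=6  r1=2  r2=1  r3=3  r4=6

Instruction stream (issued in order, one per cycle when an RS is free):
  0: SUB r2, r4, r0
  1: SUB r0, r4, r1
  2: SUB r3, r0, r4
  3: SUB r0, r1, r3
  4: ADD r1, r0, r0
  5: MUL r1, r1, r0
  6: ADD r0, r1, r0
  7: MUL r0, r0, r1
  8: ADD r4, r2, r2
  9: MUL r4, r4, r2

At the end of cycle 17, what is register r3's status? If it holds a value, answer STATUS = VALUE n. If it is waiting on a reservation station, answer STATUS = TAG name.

STATUS = VALUE -2

cycle 1: issue SUB r2<-Add1 // r0:6,r1:2,r2:Add1,r3:3,r4:6
cycle 2: issue SUB r0<-Add2 // r0:Add2,r1:2,r2:Add1,r3:3,r4:6
cycle 3: CDB Add1=0; issue SUB r3<-Add1 // r0:Add2,r1:2,r2:0,r3:Add1,r4:6
cycle 4: CDB Add2=4; issue SUB r0<-Add2 // r0:Add2,r1:2,r2:0,r3:Add1,r4:6
cycle 5: stall // r0:Add2,r1:2,r2:0,r3:Add1,r4:6
cycle 6: CDB Add1=-2; issue ADD r1<-Add1 // r0:Add2,r1:Add1,r2:0,r3:-2,r4:6
cycle 7: issue MUL r1<-Mul1 // r0:Add2,r1:Mul1,r2:0,r3:-2,r4:6
cycle 8: CDB Add2=4; issue ADD r0<-Add2 // r0:Add2,r1:Mul1,r2:0,r3:-2,r4:6
cycle 9: issue MUL r0<-Mul2 // r0:Mul2,r1:Mul1,r2:0,r3:-2,r4:6
cycle 10: CDB Add1=8; issue ADD r4<-Add1 // r0:Mul2,r1:Mul1,r2:0,r3:-2,r4:Add1
cycle 11: stall // r0:Mul2,r1:Mul1,r2:0,r3:-2,r4:Add1
cycle 12: CDB Add1=0; stall // r0:Mul2,r1:Mul1,r2:0,r3:-2,r4:0
cycle 13: stall // r0:Mul2,r1:Mul1,r2:0,r3:-2,r4:0
cycle 14: stall // r0:Mul2,r1:Mul1,r2:0,r3:-2,r4:0
cycle 15: CDB Mul1=32; issue MUL r4<-Mul1 // r0:Mul2,r1:32,r2:0,r3:-2,r4:Mul1
cycle 16: - // r0:Mul2,r1:32,r2:0,r3:-2,r4:Mul1
cycle 17: CDB Add2=36 // r0:Mul2,r1:32,r2:0,r3:-2,r4:Mul1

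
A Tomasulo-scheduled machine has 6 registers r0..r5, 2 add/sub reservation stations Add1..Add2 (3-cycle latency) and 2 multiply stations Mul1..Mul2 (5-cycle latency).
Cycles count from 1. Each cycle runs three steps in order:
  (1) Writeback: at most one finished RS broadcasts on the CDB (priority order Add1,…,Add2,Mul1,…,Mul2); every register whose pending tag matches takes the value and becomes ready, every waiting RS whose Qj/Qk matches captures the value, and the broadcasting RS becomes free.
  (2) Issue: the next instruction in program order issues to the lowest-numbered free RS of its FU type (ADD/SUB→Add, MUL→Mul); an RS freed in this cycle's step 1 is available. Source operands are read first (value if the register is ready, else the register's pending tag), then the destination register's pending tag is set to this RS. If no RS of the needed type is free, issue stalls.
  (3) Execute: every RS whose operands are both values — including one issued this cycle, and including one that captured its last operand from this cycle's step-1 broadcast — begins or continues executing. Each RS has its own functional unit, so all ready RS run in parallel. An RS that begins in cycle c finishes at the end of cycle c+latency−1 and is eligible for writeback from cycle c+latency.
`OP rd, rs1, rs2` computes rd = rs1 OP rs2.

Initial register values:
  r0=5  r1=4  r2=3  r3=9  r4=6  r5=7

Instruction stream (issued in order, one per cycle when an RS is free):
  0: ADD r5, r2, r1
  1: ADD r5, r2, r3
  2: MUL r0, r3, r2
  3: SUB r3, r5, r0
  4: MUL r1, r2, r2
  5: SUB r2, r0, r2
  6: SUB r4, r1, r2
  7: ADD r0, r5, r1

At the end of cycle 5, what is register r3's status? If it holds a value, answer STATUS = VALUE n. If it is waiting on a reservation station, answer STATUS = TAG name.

STATUS = TAG Add1

  c1: issue ADD r5<-Add1  regs: r0:5,r1:4,r2:3,r3:9,r4:6,r5:Add1
  c2: issue ADD r5<-Add2  regs: r0:5,r1:4,r2:3,r3:9,r4:6,r5:Add2
  c3: issue MUL r0<-Mul1  regs: r0:Mul1,r1:4,r2:3,r3:9,r4:6,r5:Add2
  c4: CDB Add1=7; issue SUB r3<-Add1  regs: r0:Mul1,r1:4,r2:3,r3:Add1,r4:6,r5:Add2
  c5: CDB Add2=12; issue MUL r1<-Mul2  regs: r0:Mul1,r1:Mul2,r2:3,r3:Add1,r4:6,r5:12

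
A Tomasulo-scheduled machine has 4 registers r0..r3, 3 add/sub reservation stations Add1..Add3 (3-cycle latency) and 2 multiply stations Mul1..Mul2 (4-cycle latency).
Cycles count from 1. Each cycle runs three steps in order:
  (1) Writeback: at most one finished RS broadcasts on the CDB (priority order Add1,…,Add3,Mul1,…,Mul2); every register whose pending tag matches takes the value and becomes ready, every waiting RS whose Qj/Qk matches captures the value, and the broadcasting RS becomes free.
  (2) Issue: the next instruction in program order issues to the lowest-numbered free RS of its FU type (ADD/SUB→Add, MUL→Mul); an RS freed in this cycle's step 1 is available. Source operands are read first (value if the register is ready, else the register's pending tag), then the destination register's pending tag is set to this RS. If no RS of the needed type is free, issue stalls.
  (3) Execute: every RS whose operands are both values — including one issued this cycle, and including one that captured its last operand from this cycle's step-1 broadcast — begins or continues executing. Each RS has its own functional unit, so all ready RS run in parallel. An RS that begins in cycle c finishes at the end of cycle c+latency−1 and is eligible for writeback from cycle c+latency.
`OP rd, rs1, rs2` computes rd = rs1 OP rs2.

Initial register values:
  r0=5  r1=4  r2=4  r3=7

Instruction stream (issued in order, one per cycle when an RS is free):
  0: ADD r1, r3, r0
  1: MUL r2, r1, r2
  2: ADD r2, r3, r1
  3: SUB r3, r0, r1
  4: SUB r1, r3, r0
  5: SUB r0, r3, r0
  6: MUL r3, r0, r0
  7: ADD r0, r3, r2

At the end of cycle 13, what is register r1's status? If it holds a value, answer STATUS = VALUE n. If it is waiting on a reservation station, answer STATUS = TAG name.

STATUS = VALUE -12

cycle 1: issue ADD r1<-Add1 // r0:5,r1:Add1,r2:4,r3:7
cycle 2: issue MUL r2<-Mul1 // r0:5,r1:Add1,r2:Mul1,r3:7
cycle 3: issue ADD r2<-Add2 // r0:5,r1:Add1,r2:Add2,r3:7
cycle 4: CDB Add1=12; issue SUB r3<-Add1 // r0:5,r1:12,r2:Add2,r3:Add1
cycle 5: issue SUB r1<-Add3 // r0:5,r1:Add3,r2:Add2,r3:Add1
cycle 6: stall // r0:5,r1:Add3,r2:Add2,r3:Add1
cycle 7: CDB Add1=-7; issue SUB r0<-Add1 // r0:Add1,r1:Add3,r2:Add2,r3:-7
cycle 8: CDB Add2=19; issue MUL r3<-Mul2 // r0:Add1,r1:Add3,r2:19,r3:Mul2
cycle 9: CDB Mul1=48; issue ADD r0<-Add2 // r0:Add2,r1:Add3,r2:19,r3:Mul2
cycle 10: CDB Add1=-12 // r0:Add2,r1:Add3,r2:19,r3:Mul2
cycle 11: CDB Add3=-12 // r0:Add2,r1:-12,r2:19,r3:Mul2
cycle 12: - // r0:Add2,r1:-12,r2:19,r3:Mul2
cycle 13: - // r0:Add2,r1:-12,r2:19,r3:Mul2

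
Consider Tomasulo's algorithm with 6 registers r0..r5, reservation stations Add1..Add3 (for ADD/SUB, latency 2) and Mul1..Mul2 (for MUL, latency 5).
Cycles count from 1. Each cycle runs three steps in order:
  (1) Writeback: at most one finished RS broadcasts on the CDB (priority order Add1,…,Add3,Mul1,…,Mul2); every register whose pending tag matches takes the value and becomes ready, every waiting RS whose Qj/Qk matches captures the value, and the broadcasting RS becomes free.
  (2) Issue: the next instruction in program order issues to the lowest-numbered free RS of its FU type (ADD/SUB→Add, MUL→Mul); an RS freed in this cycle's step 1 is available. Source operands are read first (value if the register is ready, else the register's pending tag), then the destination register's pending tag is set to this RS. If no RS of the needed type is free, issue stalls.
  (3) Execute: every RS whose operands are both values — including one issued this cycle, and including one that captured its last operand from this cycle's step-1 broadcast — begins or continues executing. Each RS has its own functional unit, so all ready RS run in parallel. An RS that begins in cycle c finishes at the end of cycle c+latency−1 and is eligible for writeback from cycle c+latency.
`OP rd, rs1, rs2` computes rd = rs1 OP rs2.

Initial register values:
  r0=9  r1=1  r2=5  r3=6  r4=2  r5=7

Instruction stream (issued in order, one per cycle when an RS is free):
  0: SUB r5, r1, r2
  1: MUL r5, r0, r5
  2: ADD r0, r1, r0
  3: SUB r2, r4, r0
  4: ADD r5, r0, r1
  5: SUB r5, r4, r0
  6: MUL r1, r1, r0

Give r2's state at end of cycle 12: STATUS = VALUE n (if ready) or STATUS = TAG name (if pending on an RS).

c1: issue SUB r5<-Add1 | r0:9,r1:1,r2:5,r3:6,r4:2,r5:Add1
c2: issue MUL r5<-Mul1 | r0:9,r1:1,r2:5,r3:6,r4:2,r5:Mul1
c3: CDB Add1=-4; issue ADD r0<-Add1 | r0:Add1,r1:1,r2:5,r3:6,r4:2,r5:Mul1
c4: issue SUB r2<-Add2 | r0:Add1,r1:1,r2:Add2,r3:6,r4:2,r5:Mul1
c5: CDB Add1=10; issue ADD r5<-Add1 | r0:10,r1:1,r2:Add2,r3:6,r4:2,r5:Add1
c6: issue SUB r5<-Add3 | r0:10,r1:1,r2:Add2,r3:6,r4:2,r5:Add3
c7: CDB Add1=11; issue MUL r1<-Mul2 | r0:10,r1:Mul2,r2:Add2,r3:6,r4:2,r5:Add3
c8: CDB Add2=-8 | r0:10,r1:Mul2,r2:-8,r3:6,r4:2,r5:Add3
c9: CDB Add3=-8 | r0:10,r1:Mul2,r2:-8,r3:6,r4:2,r5:-8
c10: CDB Mul1=-36 | r0:10,r1:Mul2,r2:-8,r3:6,r4:2,r5:-8
c11: - | r0:10,r1:Mul2,r2:-8,r3:6,r4:2,r5:-8
c12: CDB Mul2=10 | r0:10,r1:10,r2:-8,r3:6,r4:2,r5:-8

STATUS = VALUE -8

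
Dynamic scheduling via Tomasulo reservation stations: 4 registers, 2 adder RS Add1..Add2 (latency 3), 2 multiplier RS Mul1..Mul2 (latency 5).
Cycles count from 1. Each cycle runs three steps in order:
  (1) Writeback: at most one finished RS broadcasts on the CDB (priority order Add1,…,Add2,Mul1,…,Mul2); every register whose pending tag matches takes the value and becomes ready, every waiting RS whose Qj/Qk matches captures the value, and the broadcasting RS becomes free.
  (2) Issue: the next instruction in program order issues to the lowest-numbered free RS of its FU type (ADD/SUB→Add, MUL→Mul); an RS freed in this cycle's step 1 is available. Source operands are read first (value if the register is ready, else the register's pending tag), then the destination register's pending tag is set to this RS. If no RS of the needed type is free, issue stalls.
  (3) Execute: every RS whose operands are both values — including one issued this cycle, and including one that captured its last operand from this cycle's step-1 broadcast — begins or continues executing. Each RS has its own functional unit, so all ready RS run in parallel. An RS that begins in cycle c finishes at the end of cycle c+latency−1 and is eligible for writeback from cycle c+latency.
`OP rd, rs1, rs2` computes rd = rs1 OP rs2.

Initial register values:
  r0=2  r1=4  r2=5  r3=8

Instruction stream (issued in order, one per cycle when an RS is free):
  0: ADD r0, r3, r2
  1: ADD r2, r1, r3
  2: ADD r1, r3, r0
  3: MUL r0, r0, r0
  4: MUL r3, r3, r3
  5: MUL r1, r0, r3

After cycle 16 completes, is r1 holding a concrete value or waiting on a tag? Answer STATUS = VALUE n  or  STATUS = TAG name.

cycle 1: issue ADD r0<-Add1 // r0:Add1,r1:4,r2:5,r3:8
cycle 2: issue ADD r2<-Add2 // r0:Add1,r1:4,r2:Add2,r3:8
cycle 3: stall // r0:Add1,r1:4,r2:Add2,r3:8
cycle 4: CDB Add1=13; issue ADD r1<-Add1 // r0:13,r1:Add1,r2:Add2,r3:8
cycle 5: CDB Add2=12; issue MUL r0<-Mul1 // r0:Mul1,r1:Add1,r2:12,r3:8
cycle 6: issue MUL r3<-Mul2 // r0:Mul1,r1:Add1,r2:12,r3:Mul2
cycle 7: CDB Add1=21; stall // r0:Mul1,r1:21,r2:12,r3:Mul2
cycle 8: stall // r0:Mul1,r1:21,r2:12,r3:Mul2
cycle 9: stall // r0:Mul1,r1:21,r2:12,r3:Mul2
cycle 10: CDB Mul1=169; issue MUL r1<-Mul1 // r0:169,r1:Mul1,r2:12,r3:Mul2
cycle 11: CDB Mul2=64 // r0:169,r1:Mul1,r2:12,r3:64
cycle 12: - // r0:169,r1:Mul1,r2:12,r3:64
cycle 13: - // r0:169,r1:Mul1,r2:12,r3:64
cycle 14: - // r0:169,r1:Mul1,r2:12,r3:64
cycle 15: - // r0:169,r1:Mul1,r2:12,r3:64
cycle 16: CDB Mul1=10816 // r0:169,r1:10816,r2:12,r3:64

STATUS = VALUE 10816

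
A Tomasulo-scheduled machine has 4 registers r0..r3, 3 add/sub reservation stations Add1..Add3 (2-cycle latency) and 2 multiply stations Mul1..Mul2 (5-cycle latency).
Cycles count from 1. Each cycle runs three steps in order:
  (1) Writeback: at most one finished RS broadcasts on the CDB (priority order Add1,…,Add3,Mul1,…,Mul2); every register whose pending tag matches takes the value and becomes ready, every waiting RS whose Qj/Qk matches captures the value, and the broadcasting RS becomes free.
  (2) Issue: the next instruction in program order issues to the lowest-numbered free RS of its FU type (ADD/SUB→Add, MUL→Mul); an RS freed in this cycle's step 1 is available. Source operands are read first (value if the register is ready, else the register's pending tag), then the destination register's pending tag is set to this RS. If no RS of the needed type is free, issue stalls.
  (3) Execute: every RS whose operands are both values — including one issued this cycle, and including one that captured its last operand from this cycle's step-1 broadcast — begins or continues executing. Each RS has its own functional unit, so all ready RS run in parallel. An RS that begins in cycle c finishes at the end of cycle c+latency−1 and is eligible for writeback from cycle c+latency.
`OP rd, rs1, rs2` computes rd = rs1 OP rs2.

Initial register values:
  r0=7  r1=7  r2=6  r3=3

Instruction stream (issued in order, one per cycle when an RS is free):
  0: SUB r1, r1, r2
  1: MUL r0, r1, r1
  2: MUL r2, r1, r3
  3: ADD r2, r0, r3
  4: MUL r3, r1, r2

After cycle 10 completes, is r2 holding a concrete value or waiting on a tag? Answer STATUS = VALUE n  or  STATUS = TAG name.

STATUS = VALUE 4

cycle 1: issue SUB r1<-Add1 // r0:7,r1:Add1,r2:6,r3:3
cycle 2: issue MUL r0<-Mul1 // r0:Mul1,r1:Add1,r2:6,r3:3
cycle 3: CDB Add1=1; issue MUL r2<-Mul2 // r0:Mul1,r1:1,r2:Mul2,r3:3
cycle 4: issue ADD r2<-Add1 // r0:Mul1,r1:1,r2:Add1,r3:3
cycle 5: stall // r0:Mul1,r1:1,r2:Add1,r3:3
cycle 6: stall // r0:Mul1,r1:1,r2:Add1,r3:3
cycle 7: stall // r0:Mul1,r1:1,r2:Add1,r3:3
cycle 8: CDB Mul1=1; issue MUL r3<-Mul1 // r0:1,r1:1,r2:Add1,r3:Mul1
cycle 9: CDB Mul2=3 // r0:1,r1:1,r2:Add1,r3:Mul1
cycle 10: CDB Add1=4 // r0:1,r1:1,r2:4,r3:Mul1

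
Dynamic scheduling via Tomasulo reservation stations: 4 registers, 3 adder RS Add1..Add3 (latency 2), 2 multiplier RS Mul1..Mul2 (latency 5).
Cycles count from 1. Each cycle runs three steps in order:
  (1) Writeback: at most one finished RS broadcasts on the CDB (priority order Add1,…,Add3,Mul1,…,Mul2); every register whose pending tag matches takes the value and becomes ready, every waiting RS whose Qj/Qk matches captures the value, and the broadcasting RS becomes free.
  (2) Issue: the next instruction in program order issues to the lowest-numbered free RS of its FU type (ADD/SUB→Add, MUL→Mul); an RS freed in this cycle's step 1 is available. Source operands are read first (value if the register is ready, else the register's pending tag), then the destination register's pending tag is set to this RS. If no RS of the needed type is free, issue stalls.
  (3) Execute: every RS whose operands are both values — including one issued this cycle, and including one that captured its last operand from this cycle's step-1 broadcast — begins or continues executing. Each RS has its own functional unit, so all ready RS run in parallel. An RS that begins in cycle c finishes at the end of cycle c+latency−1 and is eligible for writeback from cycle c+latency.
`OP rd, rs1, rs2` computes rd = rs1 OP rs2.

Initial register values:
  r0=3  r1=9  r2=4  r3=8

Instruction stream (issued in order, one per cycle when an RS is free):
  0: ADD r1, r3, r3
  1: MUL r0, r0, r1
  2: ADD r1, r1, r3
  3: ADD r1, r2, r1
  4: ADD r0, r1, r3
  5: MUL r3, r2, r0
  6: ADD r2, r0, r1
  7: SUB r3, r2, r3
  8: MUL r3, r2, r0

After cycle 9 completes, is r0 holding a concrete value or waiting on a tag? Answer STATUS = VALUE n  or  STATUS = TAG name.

STATUS = VALUE 36

  c1: issue ADD r1<-Add1  regs: r0:3,r1:Add1,r2:4,r3:8
  c2: issue MUL r0<-Mul1  regs: r0:Mul1,r1:Add1,r2:4,r3:8
  c3: CDB Add1=16; issue ADD r1<-Add1  regs: r0:Mul1,r1:Add1,r2:4,r3:8
  c4: issue ADD r1<-Add2  regs: r0:Mul1,r1:Add2,r2:4,r3:8
  c5: CDB Add1=24; issue ADD r0<-Add1  regs: r0:Add1,r1:Add2,r2:4,r3:8
  c6: issue MUL r3<-Mul2  regs: r0:Add1,r1:Add2,r2:4,r3:Mul2
  c7: CDB Add2=28; issue ADD r2<-Add2  regs: r0:Add1,r1:28,r2:Add2,r3:Mul2
  c8: CDB Mul1=48; issue SUB r3<-Add3  regs: r0:Add1,r1:28,r2:Add2,r3:Add3
  c9: CDB Add1=36; issue MUL r3<-Mul1  regs: r0:36,r1:28,r2:Add2,r3:Mul1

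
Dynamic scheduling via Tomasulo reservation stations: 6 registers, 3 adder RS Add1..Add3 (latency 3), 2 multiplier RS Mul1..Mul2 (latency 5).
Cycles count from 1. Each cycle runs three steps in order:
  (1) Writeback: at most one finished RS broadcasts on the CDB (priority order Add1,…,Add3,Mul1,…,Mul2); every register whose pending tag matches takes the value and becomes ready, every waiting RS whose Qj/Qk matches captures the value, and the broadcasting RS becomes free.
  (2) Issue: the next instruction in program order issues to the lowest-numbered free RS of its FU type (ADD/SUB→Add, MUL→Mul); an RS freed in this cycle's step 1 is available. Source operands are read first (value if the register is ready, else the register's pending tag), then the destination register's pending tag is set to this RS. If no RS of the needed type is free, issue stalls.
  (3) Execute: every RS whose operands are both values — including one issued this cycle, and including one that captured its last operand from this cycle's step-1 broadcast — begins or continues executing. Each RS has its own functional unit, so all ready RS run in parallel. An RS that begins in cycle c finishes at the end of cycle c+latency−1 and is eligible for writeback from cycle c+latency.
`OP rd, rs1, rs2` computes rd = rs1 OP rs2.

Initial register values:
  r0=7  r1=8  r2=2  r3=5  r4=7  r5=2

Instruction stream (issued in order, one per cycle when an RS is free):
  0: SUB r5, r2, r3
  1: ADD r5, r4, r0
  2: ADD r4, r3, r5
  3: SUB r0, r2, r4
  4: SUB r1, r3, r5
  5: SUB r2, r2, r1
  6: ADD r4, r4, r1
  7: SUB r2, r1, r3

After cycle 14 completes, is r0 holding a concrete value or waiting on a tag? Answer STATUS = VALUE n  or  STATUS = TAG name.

STATUS = VALUE -17

  c1: issue SUB r5<-Add1  regs: r0:7,r1:8,r2:2,r3:5,r4:7,r5:Add1
  c2: issue ADD r5<-Add2  regs: r0:7,r1:8,r2:2,r3:5,r4:7,r5:Add2
  c3: issue ADD r4<-Add3  regs: r0:7,r1:8,r2:2,r3:5,r4:Add3,r5:Add2
  c4: CDB Add1=-3; issue SUB r0<-Add1  regs: r0:Add1,r1:8,r2:2,r3:5,r4:Add3,r5:Add2
  c5: CDB Add2=14; issue SUB r1<-Add2  regs: r0:Add1,r1:Add2,r2:2,r3:5,r4:Add3,r5:14
  c6: stall  regs: r0:Add1,r1:Add2,r2:2,r3:5,r4:Add3,r5:14
  c7: stall  regs: r0:Add1,r1:Add2,r2:2,r3:5,r4:Add3,r5:14
  c8: CDB Add2=-9; issue SUB r2<-Add2  regs: r0:Add1,r1:-9,r2:Add2,r3:5,r4:Add3,r5:14
  c9: CDB Add3=19; issue ADD r4<-Add3  regs: r0:Add1,r1:-9,r2:Add2,r3:5,r4:Add3,r5:14
  c10: stall  regs: r0:Add1,r1:-9,r2:Add2,r3:5,r4:Add3,r5:14
  c11: CDB Add2=11; issue SUB r2<-Add2  regs: r0:Add1,r1:-9,r2:Add2,r3:5,r4:Add3,r5:14
  c12: CDB Add1=-17  regs: r0:-17,r1:-9,r2:Add2,r3:5,r4:Add3,r5:14
  c13: CDB Add3=10  regs: r0:-17,r1:-9,r2:Add2,r3:5,r4:10,r5:14
  c14: CDB Add2=-14  regs: r0:-17,r1:-9,r2:-14,r3:5,r4:10,r5:14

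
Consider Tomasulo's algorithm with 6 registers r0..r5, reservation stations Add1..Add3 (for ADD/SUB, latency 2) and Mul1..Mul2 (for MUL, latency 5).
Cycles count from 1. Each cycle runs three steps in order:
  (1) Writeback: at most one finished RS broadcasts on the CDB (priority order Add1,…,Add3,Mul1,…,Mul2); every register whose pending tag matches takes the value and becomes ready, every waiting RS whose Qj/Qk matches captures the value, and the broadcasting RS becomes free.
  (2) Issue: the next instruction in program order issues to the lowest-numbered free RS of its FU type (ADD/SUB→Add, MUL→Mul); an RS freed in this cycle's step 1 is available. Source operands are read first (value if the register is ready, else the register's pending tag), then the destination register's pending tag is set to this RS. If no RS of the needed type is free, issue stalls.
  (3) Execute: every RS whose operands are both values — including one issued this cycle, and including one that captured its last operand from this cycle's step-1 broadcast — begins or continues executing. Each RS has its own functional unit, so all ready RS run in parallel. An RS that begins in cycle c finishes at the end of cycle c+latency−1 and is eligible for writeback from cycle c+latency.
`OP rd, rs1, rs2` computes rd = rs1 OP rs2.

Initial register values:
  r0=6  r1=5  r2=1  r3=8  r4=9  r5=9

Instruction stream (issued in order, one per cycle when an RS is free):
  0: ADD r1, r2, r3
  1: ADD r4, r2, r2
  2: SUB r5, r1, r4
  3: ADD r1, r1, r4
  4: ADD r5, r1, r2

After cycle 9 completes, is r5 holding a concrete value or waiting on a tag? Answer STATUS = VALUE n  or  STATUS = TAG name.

  c1: issue ADD r1<-Add1  regs: r0:6,r1:Add1,r2:1,r3:8,r4:9,r5:9
  c2: issue ADD r4<-Add2  regs: r0:6,r1:Add1,r2:1,r3:8,r4:Add2,r5:9
  c3: CDB Add1=9; issue SUB r5<-Add1  regs: r0:6,r1:9,r2:1,r3:8,r4:Add2,r5:Add1
  c4: CDB Add2=2; issue ADD r1<-Add2  regs: r0:6,r1:Add2,r2:1,r3:8,r4:2,r5:Add1
  c5: issue ADD r5<-Add3  regs: r0:6,r1:Add2,r2:1,r3:8,r4:2,r5:Add3
  c6: CDB Add1=7  regs: r0:6,r1:Add2,r2:1,r3:8,r4:2,r5:Add3
  c7: CDB Add2=11  regs: r0:6,r1:11,r2:1,r3:8,r4:2,r5:Add3
  c8: -  regs: r0:6,r1:11,r2:1,r3:8,r4:2,r5:Add3
  c9: CDB Add3=12  regs: r0:6,r1:11,r2:1,r3:8,r4:2,r5:12

STATUS = VALUE 12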